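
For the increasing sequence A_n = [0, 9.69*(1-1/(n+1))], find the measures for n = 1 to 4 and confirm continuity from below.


By continuity of measure from below: if A_n increases to A, then m(A_n) -> m(A).
Here A = [0, 9.69], so m(A) = 9.69
Step 1: a_1 = 9.69*(1 - 1/2) = 4.845, m(A_1) = 4.845
Step 2: a_2 = 9.69*(1 - 1/3) = 6.46, m(A_2) = 6.46
Step 3: a_3 = 9.69*(1 - 1/4) = 7.2675, m(A_3) = 7.2675
Step 4: a_4 = 9.69*(1 - 1/5) = 7.752, m(A_4) = 7.752
Limit: m(A_n) -> m([0,9.69]) = 9.69


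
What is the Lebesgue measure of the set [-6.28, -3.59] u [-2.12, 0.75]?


For pairwise disjoint intervals, m(union) = sum of lengths.
= (-3.59 - -6.28) + (0.75 - -2.12)
= 2.69 + 2.87
= 5.56


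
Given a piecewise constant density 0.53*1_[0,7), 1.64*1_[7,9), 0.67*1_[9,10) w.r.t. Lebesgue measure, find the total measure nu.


Integrate each piece of the Radon-Nikodym derivative:
Step 1: integral_0^7 0.53 dx = 0.53*(7-0) = 0.53*7 = 3.71
Step 2: integral_7^9 1.64 dx = 1.64*(9-7) = 1.64*2 = 3.28
Step 3: integral_9^10 0.67 dx = 0.67*(10-9) = 0.67*1 = 0.67
Total: 3.71 + 3.28 + 0.67 = 7.66


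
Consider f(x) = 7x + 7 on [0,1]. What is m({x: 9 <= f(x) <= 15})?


f^(-1)([9, 15]) = {x : 9 <= 7x + 7 <= 15}
Solving: (9 - 7)/7 <= x <= (15 - 7)/7
= [0.285714, 1.142857]
Intersecting with [0,1]: [0.285714, 1]
Measure = 1 - 0.285714 = 0.714286


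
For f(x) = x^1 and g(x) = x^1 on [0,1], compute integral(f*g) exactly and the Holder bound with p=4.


Step 1: Exact integral of f*g = integral(x^2, 0, 1) = 1/3
     = 0.333333
Step 2: Holder bound with p=4, q=1.333333:
  ||f||_p = (integral x^4 dx)^(1/4) = (1/5)^(1/4) = 0.66874
  ||g||_q = (integral x^1.333333 dx)^(1/1.333333) = (1/2.333333)^(1/1.333333) = 0.529685
Step 3: Holder bound = ||f||_p * ||g||_q = 0.66874 * 0.529685 = 0.354221
Verification: 0.333333 <= 0.354221 (Holder holds)


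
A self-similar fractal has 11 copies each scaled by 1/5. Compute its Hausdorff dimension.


For a self-similar set with N copies scaled by 1/r:
dim_H = log(N)/log(r) = log(11)/log(5)
= 2.397895/1.609438
= 1.489896


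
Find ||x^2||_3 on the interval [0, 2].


Step 1: ||f||_3 = (integral_0^2 |x^2|^3 dx)^(1/3)
     = (integral_0^2 x^6 dx)^(1/3)
Step 2: integral_0^2 x^6 dx = [x^7/(7)] from 0 to 2 = 2^7/7
     = 128/7 = 18.285714
Step 3: ||f||_3 = (18.285714)^(1/3) = 2.634535


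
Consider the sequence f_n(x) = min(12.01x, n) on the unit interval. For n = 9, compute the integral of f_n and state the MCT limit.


f(x) = 12.01x on [0,1]; f_n(x) = min(12.01x, n). At n = 9:
Step 1: f(x) reaches 9 at x = 9/12.01 = 0.749376
Step 2: integral(f_9) = integral(12.01x, 0, 0.749376) + integral(9, 0.749376, 1)
       = 12.01*0.749376^2/2 + 9*(1 - 0.749376)
       = 3.37219 + 2.25562
       = 5.62781
Step 3: As n -> infinity, f_n increases to f, so by MCT integral(f_n) -> integral(f) = 12.01/2 = 6.005.
Convergence: integral(f_9) = 5.62781 -> 6.005 as n -> infinity


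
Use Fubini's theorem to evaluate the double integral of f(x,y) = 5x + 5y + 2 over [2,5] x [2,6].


By Fubini, integrate in x first, then y.
Step 1: Fix y, integrate over x in [2,5]:
  integral(5x + 5y + 2, x=2..5)
  = 5*(5^2 - 2^2)/2 + (5y + 2)*(5 - 2)
  = 52.5 + (5y + 2)*3
  = 52.5 + 15y + 6
  = 58.5 + 15y
Step 2: Integrate over y in [2,6]:
  integral(58.5 + 15y, y=2..6)
  = 58.5*4 + 15*(6^2 - 2^2)/2
  = 234 + 240
  = 474


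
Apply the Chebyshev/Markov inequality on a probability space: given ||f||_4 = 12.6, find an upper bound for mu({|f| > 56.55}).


Chebyshev/Markov inequality: mu(|f| > eps) <= (||f||_p / eps)^p
Step 1: ||f||_4 / eps = 12.6 / 56.55 = 0.222812
Step 2: Raise to power p = 4:
  (0.222812)^4 = 0.002465
Step 3: Therefore mu(|f| > 56.55) <= 0.002465


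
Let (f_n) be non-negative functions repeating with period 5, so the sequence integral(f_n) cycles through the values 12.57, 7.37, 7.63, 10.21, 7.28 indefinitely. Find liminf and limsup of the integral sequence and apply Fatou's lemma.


The sequence (integral(f_n)) is periodic with period 5, repeating the values 12.57, 7.37, 7.63, 10.21, 7.28 indefinitely.
Step 1: For a periodic sequence, every tail (a_m, a_(m+1), ...) contains all 5 period values infinitely often.
Step 2: Hence inf of every tail = min of the period values = min(12.57, 7.37, 7.63, 10.21, 7.28) = 7.28.
        liminf_n integral(f_n) = sup over m of (inf of tail from m) = 7.28.
Step 3: Similarly sup of every tail = max of the period values = 12.57.
        limsup_n integral(f_n) = 12.57.
Step 4: Fatou's lemma: integral(liminf_n f_n) <= liminf_n integral(f_n) = 7.28.
        So the integral of the pointwise liminf is at most 7.28.


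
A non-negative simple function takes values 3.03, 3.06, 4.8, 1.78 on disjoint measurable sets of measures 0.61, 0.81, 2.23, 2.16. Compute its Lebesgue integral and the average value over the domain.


Step 1: Integral = sum(value_i * measure_i)
= 3.03*0.61 + 3.06*0.81 + 4.8*2.23 + 1.78*2.16
= 1.8483 + 2.4786 + 10.704 + 3.8448
= 18.8757
Step 2: Total measure of domain = 0.61 + 0.81 + 2.23 + 2.16 = 5.81
Step 3: Average value = 18.8757 / 5.81 = 3.24883


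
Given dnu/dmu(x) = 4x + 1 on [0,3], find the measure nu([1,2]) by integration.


nu(A) = integral_A (dnu/dmu) dmu = integral_1^2 (4x + 1) dx
Step 1: Antiderivative F(x) = (4/2)x^2 + 1x
Step 2: F(2) = (4/2)*2^2 + 1*2 = 8 + 2 = 10
Step 3: F(1) = (4/2)*1^2 + 1*1 = 2 + 1 = 3
Step 4: nu([1,2]) = F(2) - F(1) = 10 - 3 = 7


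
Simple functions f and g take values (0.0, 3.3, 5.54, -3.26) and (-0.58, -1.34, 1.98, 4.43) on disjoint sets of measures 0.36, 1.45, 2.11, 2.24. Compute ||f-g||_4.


Step 1: Compute differences f_i - g_i:
  0.0 - -0.58 = 0.58
  3.3 - -1.34 = 4.64
  5.54 - 1.98 = 3.56
  -3.26 - 4.43 = -7.69
Step 2: Compute |diff|^4 * measure for each set:
  |0.58|^4 * 0.36 = 0.113165 * 0.36 = 0.040739
  |4.64|^4 * 1.45 = 463.523676 * 1.45 = 672.10933
  |3.56|^4 * 2.11 = 160.620137 * 2.11 = 338.908489
  |-7.69|^4 * 2.24 = 3497.078323 * 2.24 = 7833.455444
Step 3: Sum = 8844.514003
Step 4: ||f-g||_4 = (8844.514003)^(1/4) = 9.697694


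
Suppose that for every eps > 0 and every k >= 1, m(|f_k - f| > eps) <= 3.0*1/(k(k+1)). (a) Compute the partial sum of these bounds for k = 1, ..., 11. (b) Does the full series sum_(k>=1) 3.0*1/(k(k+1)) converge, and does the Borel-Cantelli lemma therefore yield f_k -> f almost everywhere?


Step 1: List the terms 3.0*1/(k(k+1)) for k = 1 to 11:
  k=1: 1.5
  k=2: 0.5
  k=3: 0.25
  k=4: 0.15
  k=5: 0.1
  k=6: 0.071429
  k=7: 0.053571
  k=8: 0.041667
  k=9: 0.033333
  k=10: 0.027273
  k=11: 0.022727
Step 2: Partial sum = 1.5 + 0.5 + 0.25 + 0.15 + 0.1 + 0.071429 + 0.053571 + 0.041667 + 0.033333 + 0.027273 + 0.022727
     = 2.75
Step 3: The full series sum_(k>=1) 3.0*1/(k(k+1)) converges (telescoping series sum 1/(k(k+1)) = 1; a constant multiple of a convergent series converges).
Step 4: Fix eps > 0. Since sum_k m(|f_k - f| > eps) < infinity, the Borel-Cantelli lemma gives
        m(limsup_k {|f_k - f| > eps}) = 0, i.e. for a.e. x, |f_k(x) - f(x)| <= eps for all large k.
        Applying this with eps = 1/j for j = 1, 2, ... and intersecting the countably many full-measure sets,
        for a.e. x we get limsup_k |f_k(x) - f(x)| <= 1/j for every j, hence f_k -> f almost everywhere.
Conclusion: series converges; Borel-Cantelli yields f_k -> f a.e.


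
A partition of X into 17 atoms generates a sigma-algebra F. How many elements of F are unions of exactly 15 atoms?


Each element of F is a union of some subset of the 17 atoms.
Elements that are unions of exactly 15 atoms correspond to 15-element subsets of the 17 atoms.
Count = C(17, 15) = 17! / (15! * 2!) = 136.


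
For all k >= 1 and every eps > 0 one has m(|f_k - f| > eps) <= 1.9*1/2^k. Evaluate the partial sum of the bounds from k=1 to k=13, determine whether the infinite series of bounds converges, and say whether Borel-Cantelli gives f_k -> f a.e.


Step 1: List the terms 1.9*1/2^k for k = 1 to 13:
  k=1: 0.95
  k=2: 0.475
  k=3: 0.2375
  k=4: 0.11875
  k=5: 0.059375
  k=6: 0.029687
  k=7: 0.014844
  k=8: 0.007422
  k=9: 0.003711
  k=10: 0.001855
  k=11: 9.277344e-04
  k=12: 4.638672e-04
  k=13: 2.319336e-04
Step 2: Partial sum = 0.95 + 0.475 + 0.2375 + 0.11875 + 0.059375 + 0.029687 + 0.014844 + 0.007422 + 0.003711 + 0.001855 + 9.277344e-04 + 4.638672e-04 + 2.319336e-04
     = 1.899768
Step 3: The full series sum_(k>=1) 1.9*1/2^k converges (geometric series with ratio 1/2 < 1; a constant multiple of a convergent series converges).
Step 4: Fix eps > 0. Since sum_k m(|f_k - f| > eps) < infinity, the Borel-Cantelli lemma gives
        m(limsup_k {|f_k - f| > eps}) = 0, i.e. for a.e. x, |f_k(x) - f(x)| <= eps for all large k.
        Applying this with eps = 1/j for j = 1, 2, ... and intersecting the countably many full-measure sets,
        for a.e. x we get limsup_k |f_k(x) - f(x)| <= 1/j for every j, hence f_k -> f almost everywhere.
Conclusion: series converges; Borel-Cantelli yields f_k -> f a.e.


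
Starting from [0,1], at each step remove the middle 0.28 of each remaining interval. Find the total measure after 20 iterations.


Step 1: At each step, fraction remaining = 1 - 0.28 = 0.72
Step 2: After 20 steps, measure = (0.72)^20
Result = 0.001402


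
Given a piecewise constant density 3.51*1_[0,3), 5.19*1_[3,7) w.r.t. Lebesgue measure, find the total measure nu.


Integrate each piece of the Radon-Nikodym derivative:
Step 1: integral_0^3 3.51 dx = 3.51*(3-0) = 3.51*3 = 10.53
Step 2: integral_3^7 5.19 dx = 5.19*(7-3) = 5.19*4 = 20.76
Total: 10.53 + 20.76 = 31.29


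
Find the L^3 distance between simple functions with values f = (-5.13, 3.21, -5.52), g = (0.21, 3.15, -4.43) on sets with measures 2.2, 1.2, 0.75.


Step 1: Compute differences f_i - g_i:
  -5.13 - 0.21 = -5.34
  3.21 - 3.15 = 0.06
  -5.52 - -4.43 = -1.09
Step 2: Compute |diff|^3 * measure for each set:
  |-5.34|^3 * 2.2 = 152.273304 * 2.2 = 335.001269
  |0.06|^3 * 1.2 = 2.160000e-04 * 1.2 = 2.592000e-04
  |-1.09|^3 * 0.75 = 1.295029 * 0.75 = 0.971272
Step 3: Sum = 335.9728
Step 4: ||f-g||_3 = (335.9728)^(1/3) = 6.951866


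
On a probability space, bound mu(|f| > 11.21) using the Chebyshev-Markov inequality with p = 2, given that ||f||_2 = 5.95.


Chebyshev/Markov inequality: mu(|f| > eps) <= (||f||_p / eps)^p
Step 1: ||f||_2 / eps = 5.95 / 11.21 = 0.530776
Step 2: Raise to power p = 2:
  (0.530776)^2 = 0.281723
Step 3: Therefore mu(|f| > 11.21) <= 0.281723


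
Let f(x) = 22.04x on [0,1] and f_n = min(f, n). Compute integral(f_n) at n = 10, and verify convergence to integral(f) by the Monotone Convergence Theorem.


f(x) = 22.04x on [0,1]; f_n(x) = min(22.04x, n). At n = 10:
Step 1: f(x) reaches 10 at x = 10/22.04 = 0.453721
Step 2: integral(f_10) = integral(22.04x, 0, 0.453721) + integral(10, 0.453721, 1)
       = 22.04*0.453721^2/2 + 10*(1 - 0.453721)
       = 2.268603 + 5.462795
       = 7.731397
Step 3: As n -> infinity, f_n increases to f, so by MCT integral(f_n) -> integral(f) = 22.04/2 = 11.02.
Convergence: integral(f_10) = 7.731397 -> 11.02 as n -> infinity


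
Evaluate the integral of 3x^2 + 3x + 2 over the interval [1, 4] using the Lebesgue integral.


The Lebesgue integral of a Riemann-integrable function agrees with the Riemann integral.
Antiderivative F(x) = (3/3)x^3 + (3/2)x^2 + 2x
F(4) = (3/3)*4^3 + (3/2)*4^2 + 2*4
     = (3/3)*64 + (3/2)*16 + 2*4
     = 64 + 24 + 8
     = 96
F(1) = 4.5
Integral = F(4) - F(1) = 96 - 4.5 = 91.5


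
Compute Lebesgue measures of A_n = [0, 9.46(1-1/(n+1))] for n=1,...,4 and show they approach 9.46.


By continuity of measure from below: if A_n increases to A, then m(A_n) -> m(A).
Here A = [0, 9.46], so m(A) = 9.46
Step 1: a_1 = 9.46*(1 - 1/2) = 4.73, m(A_1) = 4.73
Step 2: a_2 = 9.46*(1 - 1/3) = 6.3067, m(A_2) = 6.3067
Step 3: a_3 = 9.46*(1 - 1/4) = 7.095, m(A_3) = 7.095
Step 4: a_4 = 9.46*(1 - 1/5) = 7.568, m(A_4) = 7.568
Limit: m(A_n) -> m([0,9.46]) = 9.46


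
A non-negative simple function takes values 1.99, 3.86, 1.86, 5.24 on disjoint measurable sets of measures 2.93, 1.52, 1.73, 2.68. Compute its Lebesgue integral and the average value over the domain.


Step 1: Integral = sum(value_i * measure_i)
= 1.99*2.93 + 3.86*1.52 + 1.86*1.73 + 5.24*2.68
= 5.8307 + 5.8672 + 3.2178 + 14.0432
= 28.9589
Step 2: Total measure of domain = 2.93 + 1.52 + 1.73 + 2.68 = 8.86
Step 3: Average value = 28.9589 / 8.86 = 3.268499


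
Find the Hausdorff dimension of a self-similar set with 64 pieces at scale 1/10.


For a self-similar set with N copies scaled by 1/r:
dim_H = log(N)/log(r) = log(64)/log(10)
= 4.158883/2.302585
= 1.80618


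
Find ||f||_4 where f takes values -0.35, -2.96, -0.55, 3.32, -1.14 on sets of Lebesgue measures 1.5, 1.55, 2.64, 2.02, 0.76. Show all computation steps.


Step 1: Compute |f_i|^4 for each value:
  |-0.35|^4 = 0.015006
  |-2.96|^4 = 76.765635
  |-0.55|^4 = 0.091506
  |3.32|^4 = 121.493302
  |-1.14|^4 = 1.68896
Step 2: Multiply by measures and sum:
  0.015006 * 1.5 = 0.022509
  76.765635 * 1.55 = 118.986734
  0.091506 * 2.64 = 0.241577
  121.493302 * 2.02 = 245.41647
  1.68896 * 0.76 = 1.28361
Sum = 0.022509 + 118.986734 + 0.241577 + 245.41647 + 1.28361 = 365.950899
Step 3: Take the p-th root:
||f||_4 = (365.950899)^(1/4) = 4.373768


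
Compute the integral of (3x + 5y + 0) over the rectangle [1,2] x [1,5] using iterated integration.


By Fubini, integrate in x first, then y.
Step 1: Fix y, integrate over x in [1,2]:
  integral(3x + 5y + 0, x=1..2)
  = 3*(2^2 - 1^2)/2 + (5y + 0)*(2 - 1)
  = 4.5 + (5y + 0)*1
  = 4.5 + 5y + 0
  = 4.5 + 5y
Step 2: Integrate over y in [1,5]:
  integral(4.5 + 5y, y=1..5)
  = 4.5*4 + 5*(5^2 - 1^2)/2
  = 18 + 60
  = 78


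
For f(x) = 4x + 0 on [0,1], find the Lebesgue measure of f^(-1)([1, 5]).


f^(-1)([1, 5]) = {x : 1 <= 4x + 0 <= 5}
Solving: (1 - 0)/4 <= x <= (5 - 0)/4
= [0.25, 1.25]
Intersecting with [0,1]: [0.25, 1]
Measure = 1 - 0.25 = 0.75


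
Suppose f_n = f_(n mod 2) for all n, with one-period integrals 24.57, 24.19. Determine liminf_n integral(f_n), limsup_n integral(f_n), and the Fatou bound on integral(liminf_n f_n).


The sequence (integral(f_n)) is periodic with period 2, repeating the values 24.57, 24.19 indefinitely.
Step 1: For a periodic sequence, every tail (a_m, a_(m+1), ...) contains all 2 period values infinitely often.
Step 2: Hence inf of every tail = min of the period values = min(24.57, 24.19) = 24.19.
        liminf_n integral(f_n) = sup over m of (inf of tail from m) = 24.19.
Step 3: Similarly sup of every tail = max of the period values = 24.57.
        limsup_n integral(f_n) = 24.57.
Step 4: Fatou's lemma: integral(liminf_n f_n) <= liminf_n integral(f_n) = 24.19.
        So the integral of the pointwise liminf is at most 24.19.


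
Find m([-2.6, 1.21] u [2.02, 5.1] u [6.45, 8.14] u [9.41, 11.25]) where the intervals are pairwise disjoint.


For pairwise disjoint intervals, m(union) = sum of lengths.
= (1.21 - -2.6) + (5.1 - 2.02) + (8.14 - 6.45) + (11.25 - 9.41)
= 3.81 + 3.08 + 1.69 + 1.84
= 10.42


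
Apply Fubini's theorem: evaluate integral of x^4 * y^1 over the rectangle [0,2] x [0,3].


By Fubini's theorem, the double integral factors as a product of single integrals:
Step 1: integral_0^2 x^4 dx = [x^5/5] from 0 to 2
     = 2^5/5 = 6.4
Step 2: integral_0^3 y^1 dy = [y^2/2] from 0 to 3
     = 3^2/2 = 4.5
Step 3: Double integral = 6.4 * 4.5 = 28.8


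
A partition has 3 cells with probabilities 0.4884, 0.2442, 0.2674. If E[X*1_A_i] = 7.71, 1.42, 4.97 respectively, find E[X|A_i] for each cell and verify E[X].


For each cell A_i: E[X|A_i] = E[X*1_A_i] / P(A_i)
Step 1: E[X|A_1] = 7.71 / 0.4884 = 15.786241
Step 2: E[X|A_2] = 1.42 / 0.2442 = 5.814906
Step 3: E[X|A_3] = 4.97 / 0.2674 = 18.586387
Verification: E[X] = sum E[X*1_A_i] = 7.71 + 1.42 + 4.97 = 14.1


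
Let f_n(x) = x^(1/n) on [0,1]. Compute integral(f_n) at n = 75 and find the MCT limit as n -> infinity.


At n = 75: f_75(x) = x^(1/75).
Step 1: integral(x^(1/75), 0, 1) = [x^(1/75+1) / (1/75+1)] from 0 to 1
     = 1 / (1/75 + 1) = 1 / ((75+1)/75) = 75/(75+1)
     = 75/76 = 0.986842
Step 2: As n -> infinity, f_n(x) = x^(1/n) -> 1 for x in (0,1], and f_n is increasing in n.
By MCT, lim_n integral(f_n) = integral(lim_n f_n) = integral(1, 0, 1) = 1.
Step 3: Verify convergence: 75/76 = 0.986842 -> 1


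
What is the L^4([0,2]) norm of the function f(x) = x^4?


Step 1: ||f||_4 = (integral_0^2 |x^4|^4 dx)^(1/4)
     = (integral_0^2 x^16 dx)^(1/4)
Step 2: integral_0^2 x^16 dx = [x^17/(17)] from 0 to 2 = 2^17/17
     = 131072/17 = 7710.117647
Step 3: ||f||_4 = (7710.117647)^(1/4) = 9.370554


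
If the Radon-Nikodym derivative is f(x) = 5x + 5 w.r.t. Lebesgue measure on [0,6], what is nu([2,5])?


nu(A) = integral_A (dnu/dmu) dmu = integral_2^5 (5x + 5) dx
Step 1: Antiderivative F(x) = (5/2)x^2 + 5x
Step 2: F(5) = (5/2)*5^2 + 5*5 = 62.5 + 25 = 87.5
Step 3: F(2) = (5/2)*2^2 + 5*2 = 10 + 10 = 20
Step 4: nu([2,5]) = F(5) - F(2) = 87.5 - 20 = 67.5


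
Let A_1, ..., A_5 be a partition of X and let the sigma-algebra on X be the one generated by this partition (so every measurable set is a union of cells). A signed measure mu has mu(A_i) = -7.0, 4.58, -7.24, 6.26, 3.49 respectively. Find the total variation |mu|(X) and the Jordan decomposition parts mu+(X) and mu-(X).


Step 1: Every measurable set is a union of atoms (the cells / points), so a Hahn decomposition is
  obtained by grouping atoms by sign: P = union of atoms with mu > 0, N = union of the remaining atoms.
  Atoms in P (indices): 2, 4, 5;  atoms in N (indices): 1, 3
  Positive values: 4.58, 6.26, 3.49
  Negative values: -7, -7.24
Step 2: mu+(X) = mu(P) = sum of positive atom values = 14.33
Step 3: mu-(X) = -mu(N) = sum of |negative atom values| = 14.24
Step 4: |mu|(X) = mu+(X) + mu-(X) = 14.33 + 14.24 = 28.57


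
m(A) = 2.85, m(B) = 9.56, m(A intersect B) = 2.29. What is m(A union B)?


By inclusion-exclusion: m(A u B) = m(A) + m(B) - m(A n B)
= 2.85 + 9.56 - 2.29
= 10.12


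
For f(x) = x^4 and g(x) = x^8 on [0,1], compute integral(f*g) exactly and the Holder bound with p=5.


Step 1: Exact integral of f*g = integral(x^12, 0, 1) = 1/13
     = 0.076923
Step 2: Holder bound with p=5, q=1.25:
  ||f||_p = (integral x^20 dx)^(1/5) = (1/21)^(1/5) = 0.543946
  ||g||_q = (integral x^10 dx)^(1/1.25) = (1/11)^(1/1.25) = 0.146854
Step 3: Holder bound = ||f||_p * ||g||_q = 0.543946 * 0.146854 = 0.079881
Verification: 0.076923 <= 0.079881 (Holder holds)


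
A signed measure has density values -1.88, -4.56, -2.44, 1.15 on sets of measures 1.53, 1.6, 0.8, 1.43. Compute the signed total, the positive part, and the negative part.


Step 1: Compute signed measure on each set:
  Set 1: -1.88 * 1.53 = -2.8764
  Set 2: -4.56 * 1.6 = -7.296
  Set 3: -2.44 * 0.8 = -1.952
  Set 4: 1.15 * 1.43 = 1.6445
Step 2: Total signed measure = (-2.8764) + (-7.296) + (-1.952) + (1.6445)
     = -10.4799
Step 3: Positive part mu+(X) = sum of positive contributions = 1.6445
Step 4: Negative part mu-(X) = |sum of negative contributions| = 12.1244


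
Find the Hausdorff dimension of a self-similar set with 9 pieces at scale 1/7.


For a self-similar set with N copies scaled by 1/r:
dim_H = log(N)/log(r) = log(9)/log(7)
= 2.197225/1.94591
= 1.12915


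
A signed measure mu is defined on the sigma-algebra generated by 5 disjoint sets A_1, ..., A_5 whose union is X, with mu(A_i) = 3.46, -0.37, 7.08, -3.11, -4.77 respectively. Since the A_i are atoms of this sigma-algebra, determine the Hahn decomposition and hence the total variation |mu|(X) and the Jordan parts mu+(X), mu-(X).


Step 1: Every measurable set is a union of atoms (the cells / points), so a Hahn decomposition is
  obtained by grouping atoms by sign: P = union of atoms with mu > 0, N = union of the remaining atoms.
  Atoms in P (indices): 1, 3;  atoms in N (indices): 2, 4, 5
  Positive values: 3.46, 7.08
  Negative values: -0.37, -3.11, -4.77
Step 2: mu+(X) = mu(P) = sum of positive atom values = 10.54
Step 3: mu-(X) = -mu(N) = sum of |negative atom values| = 8.25
Step 4: |mu|(X) = mu+(X) + mu-(X) = 10.54 + 8.25 = 18.79


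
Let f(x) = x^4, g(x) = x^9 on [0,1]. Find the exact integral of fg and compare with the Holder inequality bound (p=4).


Step 1: Exact integral of f*g = integral(x^13, 0, 1) = 1/14
     = 0.071429
Step 2: Holder bound with p=4, q=1.333333:
  ||f||_p = (integral x^16 dx)^(1/4) = (1/17)^(1/4) = 0.492479
  ||g||_q = (integral x^12 dx)^(1/1.333333) = (1/13)^(1/1.333333) = 0.146064
Step 3: Holder bound = ||f||_p * ||g||_q = 0.492479 * 0.146064 = 0.071933
Verification: 0.071429 <= 0.071933 (Holder holds)


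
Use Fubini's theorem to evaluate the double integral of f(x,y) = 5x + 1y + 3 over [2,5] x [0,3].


By Fubini, integrate in x first, then y.
Step 1: Fix y, integrate over x in [2,5]:
  integral(5x + 1y + 3, x=2..5)
  = 5*(5^2 - 2^2)/2 + (1y + 3)*(5 - 2)
  = 52.5 + (1y + 3)*3
  = 52.5 + 3y + 9
  = 61.5 + 3y
Step 2: Integrate over y in [0,3]:
  integral(61.5 + 3y, y=0..3)
  = 61.5*3 + 3*(3^2 - 0^2)/2
  = 184.5 + 13.5
  = 198


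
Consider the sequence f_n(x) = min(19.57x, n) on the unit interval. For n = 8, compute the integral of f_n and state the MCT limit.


f(x) = 19.57x on [0,1]; f_n(x) = min(19.57x, n). At n = 8:
Step 1: f(x) reaches 8 at x = 8/19.57 = 0.408789
Step 2: integral(f_8) = integral(19.57x, 0, 0.408789) + integral(8, 0.408789, 1)
       = 19.57*0.408789^2/2 + 8*(1 - 0.408789)
       = 1.635156 + 4.729688
       = 6.364844
Step 3: As n -> infinity, f_n increases to f, so by MCT integral(f_n) -> integral(f) = 19.57/2 = 9.785.
Convergence: integral(f_8) = 6.364844 -> 9.785 as n -> infinity


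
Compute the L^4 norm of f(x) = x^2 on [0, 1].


Step 1: ||f||_4 = (integral_0^1 |x^2|^4 dx)^(1/4)
     = (integral_0^1 x^8 dx)^(1/4)
Step 2: integral_0^1 x^8 dx = [x^9/(9)] from 0 to 1 = 1^9/9
     = 1/9 = 0.111111
Step 3: ||f||_4 = (0.111111)^(1/4) = 0.57735


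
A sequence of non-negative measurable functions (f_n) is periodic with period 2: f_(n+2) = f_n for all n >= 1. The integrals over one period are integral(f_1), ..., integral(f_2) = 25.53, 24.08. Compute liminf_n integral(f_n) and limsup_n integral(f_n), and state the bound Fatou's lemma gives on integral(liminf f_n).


The sequence (integral(f_n)) is periodic with period 2, repeating the values 25.53, 24.08 indefinitely.
Step 1: For a periodic sequence, every tail (a_m, a_(m+1), ...) contains all 2 period values infinitely often.
Step 2: Hence inf of every tail = min of the period values = min(25.53, 24.08) = 24.08.
        liminf_n integral(f_n) = sup over m of (inf of tail from m) = 24.08.
Step 3: Similarly sup of every tail = max of the period values = 25.53.
        limsup_n integral(f_n) = 25.53.
Step 4: Fatou's lemma: integral(liminf_n f_n) <= liminf_n integral(f_n) = 24.08.
        So the integral of the pointwise liminf is at most 24.08.


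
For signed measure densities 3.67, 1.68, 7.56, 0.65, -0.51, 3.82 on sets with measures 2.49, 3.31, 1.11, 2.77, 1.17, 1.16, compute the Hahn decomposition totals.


Step 1: Compute signed measure on each set:
  Set 1: 3.67 * 2.49 = 9.1383
  Set 2: 1.68 * 3.31 = 5.5608
  Set 3: 7.56 * 1.11 = 8.3916
  Set 4: 0.65 * 2.77 = 1.8005
  Set 5: -0.51 * 1.17 = -0.5967
  Set 6: 3.82 * 1.16 = 4.4312
Step 2: Total signed measure = (9.1383) + (5.5608) + (8.3916) + (1.8005) + (-0.5967) + (4.4312)
     = 28.7257
Step 3: Positive part mu+(X) = sum of positive contributions = 29.3224
Step 4: Negative part mu-(X) = |sum of negative contributions| = 0.5967


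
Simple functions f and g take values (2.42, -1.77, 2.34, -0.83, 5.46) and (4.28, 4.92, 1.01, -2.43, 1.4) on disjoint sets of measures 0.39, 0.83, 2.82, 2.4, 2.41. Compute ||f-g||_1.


Step 1: Compute differences f_i - g_i:
  2.42 - 4.28 = -1.86
  -1.77 - 4.92 = -6.69
  2.34 - 1.01 = 1.33
  -0.83 - -2.43 = 1.6
  5.46 - 1.4 = 4.06
Step 2: Compute |diff|^1 * measure for each set:
  |-1.86|^1 * 0.39 = 1.86 * 0.39 = 0.7254
  |-6.69|^1 * 0.83 = 6.69 * 0.83 = 5.5527
  |1.33|^1 * 2.82 = 1.33 * 2.82 = 3.7506
  |1.6|^1 * 2.4 = 1.6 * 2.4 = 3.84
  |4.06|^1 * 2.41 = 4.06 * 2.41 = 9.7846
Step 3: Sum = 23.6533
Step 4: ||f-g||_1 = (23.6533)^(1/1) = 23.6533


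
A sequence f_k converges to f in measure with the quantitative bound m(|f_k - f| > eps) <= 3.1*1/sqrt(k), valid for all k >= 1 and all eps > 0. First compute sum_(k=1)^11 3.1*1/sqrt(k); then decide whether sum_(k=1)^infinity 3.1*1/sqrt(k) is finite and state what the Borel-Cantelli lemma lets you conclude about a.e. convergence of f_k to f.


Step 1: List the terms 3.1*1/sqrt(k) for k = 1 to 11:
  k=1: 3.1
  k=2: 2.192031
  k=3: 1.789786
  k=4: 1.55
  k=5: 1.386362
  k=6: 1.26557
  k=7: 1.17169
  k=8: 1.096016
  k=9: 1.033333
  k=10: 0.980306
  k=11: 0.934685
Step 2: Partial sum = 3.1 + 2.192031 + 1.789786 + 1.55 + 1.386362 + 1.26557 + 1.17169 + 1.096016 + 1.033333 + 0.980306 + 0.934685
     = 16.499779
Step 3: The full series sum_(k>=1) 3.1*1/sqrt(k) diverges (p-series with p = 1/2 <= 1; a nonzero constant multiple of a divergent series diverges).
Step 4: The (first) Borel-Cantelli lemma requires a summable sequence of measures, so it does not apply here;
        from this bound alone no conclusion about a.e. convergence can be drawn (convergence in measure still
        gives an a.e.-convergent subsequence, but not a.e. convergence of the whole sequence).
Conclusion: series diverges; Borel-Cantelli is inconclusive about a.e. convergence of f_k.


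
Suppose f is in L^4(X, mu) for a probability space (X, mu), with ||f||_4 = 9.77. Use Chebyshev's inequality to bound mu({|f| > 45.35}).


Chebyshev/Markov inequality: mu(|f| > eps) <= (||f||_p / eps)^p
Step 1: ||f||_4 / eps = 9.77 / 45.35 = 0.215436
Step 2: Raise to power p = 4:
  (0.215436)^4 = 0.002154
Step 3: Therefore mu(|f| > 45.35) <= 0.002154


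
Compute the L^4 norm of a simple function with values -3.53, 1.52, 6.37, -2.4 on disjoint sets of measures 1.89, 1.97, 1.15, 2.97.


Step 1: Compute |f_i|^4 for each value:
  |-3.53|^4 = 155.274029
  |1.52|^4 = 5.337948
  |6.37|^4 = 1646.484814
  |-2.4|^4 = 33.1776
Step 2: Multiply by measures and sum:
  155.274029 * 1.89 = 293.467914
  5.337948 * 1.97 = 10.515758
  1646.484814 * 1.15 = 1893.457536
  33.1776 * 2.97 = 98.537472
Sum = 293.467914 + 10.515758 + 1893.457536 + 98.537472 = 2295.97868
Step 3: Take the p-th root:
||f||_4 = (2295.97868)^(1/4) = 6.922165


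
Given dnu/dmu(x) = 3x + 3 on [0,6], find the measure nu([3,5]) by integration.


nu(A) = integral_A (dnu/dmu) dmu = integral_3^5 (3x + 3) dx
Step 1: Antiderivative F(x) = (3/2)x^2 + 3x
Step 2: F(5) = (3/2)*5^2 + 3*5 = 37.5 + 15 = 52.5
Step 3: F(3) = (3/2)*3^2 + 3*3 = 13.5 + 9 = 22.5
Step 4: nu([3,5]) = F(5) - F(3) = 52.5 - 22.5 = 30


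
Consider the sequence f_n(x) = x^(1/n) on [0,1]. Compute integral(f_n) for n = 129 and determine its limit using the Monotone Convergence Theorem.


At n = 129: f_129(x) = x^(1/129).
Step 1: integral(x^(1/129), 0, 1) = [x^(1/129+1) / (1/129+1)] from 0 to 1
     = 1 / (1/129 + 1) = 1 / ((129+1)/129) = 129/(129+1)
     = 129/130 = 0.992308
Step 2: As n -> infinity, f_n(x) = x^(1/n) -> 1 for x in (0,1], and f_n is increasing in n.
By MCT, lim_n integral(f_n) = integral(lim_n f_n) = integral(1, 0, 1) = 1.
Step 3: Verify convergence: 129/130 = 0.992308 -> 1


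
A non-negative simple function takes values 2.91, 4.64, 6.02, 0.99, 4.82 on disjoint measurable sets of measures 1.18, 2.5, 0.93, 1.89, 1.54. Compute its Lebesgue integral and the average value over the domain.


Step 1: Integral = sum(value_i * measure_i)
= 2.91*1.18 + 4.64*2.5 + 6.02*0.93 + 0.99*1.89 + 4.82*1.54
= 3.4338 + 11.6 + 5.5986 + 1.8711 + 7.4228
= 29.9263
Step 2: Total measure of domain = 1.18 + 2.5 + 0.93 + 1.89 + 1.54 = 8.04
Step 3: Average value = 29.9263 / 8.04 = 3.722177


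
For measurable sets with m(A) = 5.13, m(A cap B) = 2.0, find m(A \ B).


m(A \ B) = m(A) - m(A n B)
= 5.13 - 2.0
= 3.13


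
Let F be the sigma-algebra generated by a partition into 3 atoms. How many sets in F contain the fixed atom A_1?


Each element of F is a union of some subset S of the 3 atoms.
The element contains A_1 iff A_1 is in S.
So we count subsets S of {A_1,...,A_3} with A_1 in S: choose freely among the other 2 atoms.
Count = 2^(3-1) = 2^2 = 4.


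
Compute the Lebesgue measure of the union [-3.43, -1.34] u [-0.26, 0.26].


For pairwise disjoint intervals, m(union) = sum of lengths.
= (-1.34 - -3.43) + (0.26 - -0.26)
= 2.09 + 0.52
= 2.61


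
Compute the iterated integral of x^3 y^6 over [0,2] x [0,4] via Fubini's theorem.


By Fubini's theorem, the double integral factors as a product of single integrals:
Step 1: integral_0^2 x^3 dx = [x^4/4] from 0 to 2
     = 2^4/4 = 4
Step 2: integral_0^4 y^6 dy = [y^7/7] from 0 to 4
     = 4^7/7 = 2340.571429
Step 3: Double integral = 4 * 2340.571429 = 9362.285714


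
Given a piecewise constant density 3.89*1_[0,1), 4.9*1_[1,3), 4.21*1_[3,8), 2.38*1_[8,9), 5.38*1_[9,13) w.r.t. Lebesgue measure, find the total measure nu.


Integrate each piece of the Radon-Nikodym derivative:
Step 1: integral_0^1 3.89 dx = 3.89*(1-0) = 3.89*1 = 3.89
Step 2: integral_1^3 4.9 dx = 4.9*(3-1) = 4.9*2 = 9.8
Step 3: integral_3^8 4.21 dx = 4.21*(8-3) = 4.21*5 = 21.05
Step 4: integral_8^9 2.38 dx = 2.38*(9-8) = 2.38*1 = 2.38
Step 5: integral_9^13 5.38 dx = 5.38*(13-9) = 5.38*4 = 21.52
Total: 3.89 + 9.8 + 21.05 + 2.38 + 21.52 = 58.64


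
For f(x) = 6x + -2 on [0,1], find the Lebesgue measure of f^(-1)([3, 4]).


f^(-1)([3, 4]) = {x : 3 <= 6x + -2 <= 4}
Solving: (3 - -2)/6 <= x <= (4 - -2)/6
= [0.833333, 1]
Intersecting with [0,1]: [0.833333, 1]
Measure = 1 - 0.833333 = 0.166667


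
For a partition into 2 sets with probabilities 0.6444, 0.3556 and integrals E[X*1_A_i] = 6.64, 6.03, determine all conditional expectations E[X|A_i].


For each cell A_i: E[X|A_i] = E[X*1_A_i] / P(A_i)
Step 1: E[X|A_1] = 6.64 / 0.6444 = 10.304159
Step 2: E[X|A_2] = 6.03 / 0.3556 = 16.957255
Verification: E[X] = sum E[X*1_A_i] = 6.64 + 6.03 = 12.67


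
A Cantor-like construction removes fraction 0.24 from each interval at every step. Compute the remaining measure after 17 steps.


Step 1: At each step, fraction remaining = 1 - 0.24 = 0.76
Step 2: After 17 steps, measure = (0.76)^17
Result = 0.009415


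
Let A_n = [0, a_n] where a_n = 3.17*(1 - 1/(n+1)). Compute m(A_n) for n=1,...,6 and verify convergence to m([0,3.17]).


By continuity of measure from below: if A_n increases to A, then m(A_n) -> m(A).
Here A = [0, 3.17], so m(A) = 3.17
Step 1: a_1 = 3.17*(1 - 1/2) = 1.585, m(A_1) = 1.585
Step 2: a_2 = 3.17*(1 - 1/3) = 2.1133, m(A_2) = 2.1133
Step 3: a_3 = 3.17*(1 - 1/4) = 2.3775, m(A_3) = 2.3775
Step 4: a_4 = 3.17*(1 - 1/5) = 2.536, m(A_4) = 2.536
Step 5: a_5 = 3.17*(1 - 1/6) = 2.6417, m(A_5) = 2.6417
Step 6: a_6 = 3.17*(1 - 1/7) = 2.7171, m(A_6) = 2.7171
Limit: m(A_n) -> m([0,3.17]) = 3.17


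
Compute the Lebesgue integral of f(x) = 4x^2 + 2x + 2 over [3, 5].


The Lebesgue integral of a Riemann-integrable function agrees with the Riemann integral.
Antiderivative F(x) = (4/3)x^3 + (2/2)x^2 + 2x
F(5) = (4/3)*5^3 + (2/2)*5^2 + 2*5
     = (4/3)*125 + (2/2)*25 + 2*5
     = 166.666667 + 25 + 10
     = 201.666667
F(3) = 51
Integral = F(5) - F(3) = 201.666667 - 51 = 150.666667


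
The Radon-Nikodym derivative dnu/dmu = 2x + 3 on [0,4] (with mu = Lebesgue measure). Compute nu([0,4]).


nu(A) = integral_A (dnu/dmu) dmu = integral_0^4 (2x + 3) dx
Step 1: Antiderivative F(x) = (2/2)x^2 + 3x
Step 2: F(4) = (2/2)*4^2 + 3*4 = 16 + 12 = 28
Step 3: F(0) = (2/2)*0^2 + 3*0 = 0.0 + 0 = 0.0
Step 4: nu([0,4]) = F(4) - F(0) = 28 - 0.0 = 28


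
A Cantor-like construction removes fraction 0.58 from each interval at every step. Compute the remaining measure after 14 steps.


Step 1: At each step, fraction remaining = 1 - 0.58 = 0.42
Step 2: After 14 steps, measure = (0.42)^14
Result = 5.314838e-06


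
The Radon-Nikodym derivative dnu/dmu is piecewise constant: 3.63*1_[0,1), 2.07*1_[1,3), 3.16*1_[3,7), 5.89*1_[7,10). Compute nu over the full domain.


Integrate each piece of the Radon-Nikodym derivative:
Step 1: integral_0^1 3.63 dx = 3.63*(1-0) = 3.63*1 = 3.63
Step 2: integral_1^3 2.07 dx = 2.07*(3-1) = 2.07*2 = 4.14
Step 3: integral_3^7 3.16 dx = 3.16*(7-3) = 3.16*4 = 12.64
Step 4: integral_7^10 5.89 dx = 5.89*(10-7) = 5.89*3 = 17.67
Total: 3.63 + 4.14 + 12.64 + 17.67 = 38.08


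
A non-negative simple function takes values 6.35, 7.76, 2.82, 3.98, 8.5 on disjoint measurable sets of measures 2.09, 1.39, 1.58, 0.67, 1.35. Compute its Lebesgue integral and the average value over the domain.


Step 1: Integral = sum(value_i * measure_i)
= 6.35*2.09 + 7.76*1.39 + 2.82*1.58 + 3.98*0.67 + 8.5*1.35
= 13.2715 + 10.7864 + 4.4556 + 2.6666 + 11.475
= 42.6551
Step 2: Total measure of domain = 2.09 + 1.39 + 1.58 + 0.67 + 1.35 = 7.08
Step 3: Average value = 42.6551 / 7.08 = 6.024732


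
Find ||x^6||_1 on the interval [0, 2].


Step 1: ||f||_1 = (integral_0^2 |x^6|^1 dx)^(1/1)
     = (integral_0^2 x^6 dx)^(1/1)
Step 2: integral_0^2 x^6 dx = [x^7/(7)] from 0 to 2 = 2^7/7
     = 128/7 = 18.285714
Step 3: ||f||_1 = (18.285714)^(1/1) = 18.285714


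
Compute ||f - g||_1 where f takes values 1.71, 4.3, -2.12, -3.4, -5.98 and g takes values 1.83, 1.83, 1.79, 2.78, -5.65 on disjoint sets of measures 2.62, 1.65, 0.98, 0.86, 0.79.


Step 1: Compute differences f_i - g_i:
  1.71 - 1.83 = -0.12
  4.3 - 1.83 = 2.47
  -2.12 - 1.79 = -3.91
  -3.4 - 2.78 = -6.18
  -5.98 - -5.65 = -0.33
Step 2: Compute |diff|^1 * measure for each set:
  |-0.12|^1 * 2.62 = 0.12 * 2.62 = 0.3144
  |2.47|^1 * 1.65 = 2.47 * 1.65 = 4.0755
  |-3.91|^1 * 0.98 = 3.91 * 0.98 = 3.8318
  |-6.18|^1 * 0.86 = 6.18 * 0.86 = 5.3148
  |-0.33|^1 * 0.79 = 0.33 * 0.79 = 0.2607
Step 3: Sum = 13.7972
Step 4: ||f-g||_1 = (13.7972)^(1/1) = 13.7972


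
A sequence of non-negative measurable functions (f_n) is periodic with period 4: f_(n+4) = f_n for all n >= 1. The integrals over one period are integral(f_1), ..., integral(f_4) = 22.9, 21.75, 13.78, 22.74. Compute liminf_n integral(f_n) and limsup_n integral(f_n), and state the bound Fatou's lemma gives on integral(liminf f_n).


The sequence (integral(f_n)) is periodic with period 4, repeating the values 22.9, 21.75, 13.78, 22.74 indefinitely.
Step 1: For a periodic sequence, every tail (a_m, a_(m+1), ...) contains all 4 period values infinitely often.
Step 2: Hence inf of every tail = min of the period values = min(22.9, 21.75, 13.78, 22.74) = 13.78.
        liminf_n integral(f_n) = sup over m of (inf of tail from m) = 13.78.
Step 3: Similarly sup of every tail = max of the period values = 22.9.
        limsup_n integral(f_n) = 22.9.
Step 4: Fatou's lemma: integral(liminf_n f_n) <= liminf_n integral(f_n) = 13.78.
        So the integral of the pointwise liminf is at most 13.78.


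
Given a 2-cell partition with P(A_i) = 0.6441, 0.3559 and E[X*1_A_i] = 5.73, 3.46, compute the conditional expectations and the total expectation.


For each cell A_i: E[X|A_i] = E[X*1_A_i] / P(A_i)
Step 1: E[X|A_1] = 5.73 / 0.6441 = 8.896134
Step 2: E[X|A_2] = 3.46 / 0.3559 = 9.721832
Verification: E[X] = sum E[X*1_A_i] = 5.73 + 3.46 = 9.19


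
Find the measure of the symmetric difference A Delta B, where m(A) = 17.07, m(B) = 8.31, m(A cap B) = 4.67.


m(A Delta B) = m(A) + m(B) - 2*m(A n B)
= 17.07 + 8.31 - 2*4.67
= 17.07 + 8.31 - 9.34
= 16.04


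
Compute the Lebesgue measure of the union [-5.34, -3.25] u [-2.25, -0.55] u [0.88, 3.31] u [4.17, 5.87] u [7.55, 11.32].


For pairwise disjoint intervals, m(union) = sum of lengths.
= (-3.25 - -5.34) + (-0.55 - -2.25) + (3.31 - 0.88) + (5.87 - 4.17) + (11.32 - 7.55)
= 2.09 + 1.7 + 2.43 + 1.7 + 3.77
= 11.69


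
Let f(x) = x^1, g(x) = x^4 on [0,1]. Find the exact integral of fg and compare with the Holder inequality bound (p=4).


Step 1: Exact integral of f*g = integral(x^5, 0, 1) = 1/6
     = 0.166667
Step 2: Holder bound with p=4, q=1.333333:
  ||f||_p = (integral x^4 dx)^(1/4) = (1/5)^(1/4) = 0.66874
  ||g||_q = (integral x^5.333333 dx)^(1/1.333333) = (1/6.333333)^(1/1.333333) = 0.250482
Step 3: Holder bound = ||f||_p * ||g||_q = 0.66874 * 0.250482 = 0.167507
Verification: 0.166667 <= 0.167507 (Holder holds)


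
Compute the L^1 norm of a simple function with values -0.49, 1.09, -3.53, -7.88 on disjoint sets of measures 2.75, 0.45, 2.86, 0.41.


Step 1: Compute |f_i|^1 for each value:
  |-0.49|^1 = 0.49
  |1.09|^1 = 1.09
  |-3.53|^1 = 3.53
  |-7.88|^1 = 7.88
Step 2: Multiply by measures and sum:
  0.49 * 2.75 = 1.3475
  1.09 * 0.45 = 0.4905
  3.53 * 2.86 = 10.0958
  7.88 * 0.41 = 3.2308
Sum = 1.3475 + 0.4905 + 10.0958 + 3.2308 = 15.1646
Step 3: Take the p-th root:
||f||_1 = (15.1646)^(1/1) = 15.1646


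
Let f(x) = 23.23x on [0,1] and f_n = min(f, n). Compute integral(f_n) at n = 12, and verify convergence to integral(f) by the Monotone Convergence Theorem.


f(x) = 23.23x on [0,1]; f_n(x) = min(23.23x, n). At n = 12:
Step 1: f(x) reaches 12 at x = 12/23.23 = 0.516573
Step 2: integral(f_12) = integral(23.23x, 0, 0.516573) + integral(12, 0.516573, 1)
       = 23.23*0.516573^2/2 + 12*(1 - 0.516573)
       = 3.09944 + 5.801119
       = 8.90056
Step 3: As n -> infinity, f_n increases to f, so by MCT integral(f_n) -> integral(f) = 23.23/2 = 11.615.
Convergence: integral(f_12) = 8.90056 -> 11.615 as n -> infinity


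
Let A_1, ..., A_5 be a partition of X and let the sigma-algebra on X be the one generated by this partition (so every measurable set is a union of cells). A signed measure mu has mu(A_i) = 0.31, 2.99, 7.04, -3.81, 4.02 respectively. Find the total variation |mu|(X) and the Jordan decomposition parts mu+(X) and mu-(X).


Step 1: Every measurable set is a union of atoms (the cells / points), so a Hahn decomposition is
  obtained by grouping atoms by sign: P = union of atoms with mu > 0, N = union of the remaining atoms.
  Atoms in P (indices): 1, 2, 3, 5;  atoms in N (indices): 4
  Positive values: 0.31, 2.99, 7.04, 4.02
  Negative values: -3.81
Step 2: mu+(X) = mu(P) = sum of positive atom values = 14.36
Step 3: mu-(X) = -mu(N) = sum of |negative atom values| = 3.81
Step 4: |mu|(X) = mu+(X) + mu-(X) = 14.36 + 3.81 = 18.17


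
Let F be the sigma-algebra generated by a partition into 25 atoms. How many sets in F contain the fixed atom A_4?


Each element of F is a union of some subset S of the 25 atoms.
The element contains A_4 iff A_4 is in S.
So we count subsets S of {A_1,...,A_25} with A_4 in S: choose freely among the other 24 atoms.
Count = 2^(25-1) = 2^24 = 16777216.


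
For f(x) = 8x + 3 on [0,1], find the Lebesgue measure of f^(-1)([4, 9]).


f^(-1)([4, 9]) = {x : 4 <= 8x + 3 <= 9}
Solving: (4 - 3)/8 <= x <= (9 - 3)/8
= [0.125, 0.75]
Intersecting with [0,1]: [0.125, 0.75]
Measure = 0.75 - 0.125 = 0.625


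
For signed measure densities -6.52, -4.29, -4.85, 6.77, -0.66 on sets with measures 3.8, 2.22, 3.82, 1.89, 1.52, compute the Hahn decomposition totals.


Step 1: Compute signed measure on each set:
  Set 1: -6.52 * 3.8 = -24.776
  Set 2: -4.29 * 2.22 = -9.5238
  Set 3: -4.85 * 3.82 = -18.527
  Set 4: 6.77 * 1.89 = 12.7953
  Set 5: -0.66 * 1.52 = -1.0032
Step 2: Total signed measure = (-24.776) + (-9.5238) + (-18.527) + (12.7953) + (-1.0032)
     = -41.0347
Step 3: Positive part mu+(X) = sum of positive contributions = 12.7953
Step 4: Negative part mu-(X) = |sum of negative contributions| = 53.83


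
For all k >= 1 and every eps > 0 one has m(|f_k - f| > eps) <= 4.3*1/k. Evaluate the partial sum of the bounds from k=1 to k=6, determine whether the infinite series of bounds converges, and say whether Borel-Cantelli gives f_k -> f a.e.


Step 1: List the terms 4.3*1/k for k = 1 to 6:
  k=1: 4.3
  k=2: 2.15
  k=3: 1.433333
  k=4: 1.075
  k=5: 0.86
  k=6: 0.716667
Step 2: Partial sum = 4.3 + 2.15 + 1.433333 + 1.075 + 0.86 + 0.716667
     = 10.535
Step 3: The full series sum_(k>=1) 4.3*1/k diverges (harmonic series, p = 1; a nonzero constant multiple of a divergent series diverges).
Step 4: The (first) Borel-Cantelli lemma requires a summable sequence of measures, so it does not apply here;
        from this bound alone no conclusion about a.e. convergence can be drawn (convergence in measure still
        gives an a.e.-convergent subsequence, but not a.e. convergence of the whole sequence).
Conclusion: series diverges; Borel-Cantelli is inconclusive about a.e. convergence of f_k.
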